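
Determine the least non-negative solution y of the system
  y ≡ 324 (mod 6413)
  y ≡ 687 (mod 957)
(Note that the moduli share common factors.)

gcd(6413, 957) = 11 and 11 | (687 − 324), so the pair is consistent; merging gives y ≡ 442821 (mod 557931), where 557931 = lcm(6413, 957).
The solution is unique modulo lcm(6413, 957) = 557931.

442821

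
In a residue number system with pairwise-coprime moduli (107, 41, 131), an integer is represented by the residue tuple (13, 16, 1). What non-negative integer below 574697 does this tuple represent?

The moduli are pairwise coprime; N = 107·41·131 = 574697.
N/107 = 5371; 5371 ≡ 21 (mod 107); 21·51 ≡ 1, so inverse 51.
N/41 = 14017; 14017 ≡ 36 (mod 41); 36·8 ≡ 1, so inverse 8.
N/131 = 4387; 4387 ≡ 64 (mod 131); 64·43 ≡ 1, so inverse 43.
x ≡ 13·5371·51 + 16·14017·8 + 1·4387·43 = 5543790.
5543790 mod 574697 = 371517.

371517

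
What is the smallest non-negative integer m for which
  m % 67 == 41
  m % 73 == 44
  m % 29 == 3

66036

From m ≡ 41 (mod 67) write m = 41 + 67t. Substituting into m ≡ 44 (mod 73) gives 67t ≡ 3 (mod 73), and since 67⁻¹ ≡ 12 (mod 73), t ≡ 36. Hence m ≡ 41 + 67·36 = 2453 (mod 4891).
From m ≡ 2453 (mod 4891) write m = 2453 + 4891t. Substituting into m ≡ 3 (mod 29) gives 4891t ≡ 15 (mod 29), and since 19⁻¹ ≡ 26 (mod 29), t ≡ 13. Hence m ≡ 2453 + 4891·13 = 66036 (mod 141839).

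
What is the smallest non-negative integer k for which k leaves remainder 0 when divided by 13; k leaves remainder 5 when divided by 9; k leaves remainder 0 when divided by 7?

455

From k ≡ 0 (mod 13) write k = 0 + 13t. Substituting into k ≡ 5 (mod 9) gives 13t ≡ 5 (mod 9), and since 4⁻¹ ≡ 7 (mod 9), t ≡ 8. Hence k ≡ 0 + 13·8 = 104 (mod 117).
From k ≡ 104 (mod 117) write k = 104 + 117t. Substituting into k ≡ 0 (mod 7) gives 117t ≡ 1 (mod 7), and since 5⁻¹ ≡ 3 (mod 7), t ≡ 3. Hence k ≡ 104 + 117·3 = 455 (mod 819).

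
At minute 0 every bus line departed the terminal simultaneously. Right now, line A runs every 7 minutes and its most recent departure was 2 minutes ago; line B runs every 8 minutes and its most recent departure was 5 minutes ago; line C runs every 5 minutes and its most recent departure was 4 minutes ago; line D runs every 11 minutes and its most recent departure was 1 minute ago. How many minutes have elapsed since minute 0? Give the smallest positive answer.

Combine the congruences pairwise.
From t ≡ 2 (mod 7) write t = 2 + 7s. Substituting into t ≡ 5 (mod 8) gives 7s ≡ 3 (mod 8), and since 7⁻¹ ≡ 7 (mod 8), s ≡ 5. Hence t ≡ 2 + 7·5 = 37 (mod 56).
From t ≡ 37 (mod 56) write t = 37 + 56s. Substituting into t ≡ 4 (mod 5) gives 56s ≡ 2 (mod 5), and since 1⁻¹ ≡ 1 (mod 5), s ≡ 2. Hence t ≡ 37 + 56·2 = 149 (mod 280).
From t ≡ 149 (mod 280) write t = 149 + 280s. Substituting into t ≡ 1 (mod 11) gives 280s ≡ 6 (mod 11), and since 5⁻¹ ≡ 9 (mod 11), s ≡ 10. Hence t ≡ 149 + 280·10 = 2949 (mod 3080).

2949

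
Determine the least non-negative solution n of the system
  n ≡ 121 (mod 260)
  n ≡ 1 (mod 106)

6361

Combine the congruences pairwise.
gcd(260, 106) = 2 and 2 | (1 − 121), so the pair is consistent; merging gives n ≡ 6361 (mod 13780), where 13780 = lcm(260, 106).
The solution is unique modulo lcm(260, 106) = 13780.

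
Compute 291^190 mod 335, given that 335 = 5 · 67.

6

Mod 5: 291 ≡ 1; by Fermat, exponent reduces to 190 mod 4 = 2; 1^2 ≡ 1 (mod 5).
Mod 67: 291 ≡ 23; by Fermat, exponent reduces to 190 mod 66 = 58; 23^58 ≡ 6 (mod 67).
Combine by CRT: x ≡ 1 (mod 5), x ≡ 6 (mod 67) ⇒ x ≡ 6 (mod 335).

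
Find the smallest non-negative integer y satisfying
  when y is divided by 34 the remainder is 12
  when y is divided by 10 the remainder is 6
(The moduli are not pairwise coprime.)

Combine the congruences pairwise.
gcd(34, 10) = 2 and 2 | (6 − 12), so the pair is consistent; merging gives y ≡ 46 (mod 170), where 170 = lcm(34, 10).
The solution is unique modulo lcm(34, 10) = 170.

46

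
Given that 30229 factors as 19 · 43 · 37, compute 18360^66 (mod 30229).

11654

Mod 19: 18360 ≡ 6; by Fermat, exponent reduces to 66 mod 18 = 12; 6^12 ≡ 7 (mod 19).
Mod 43: 18360 ≡ 42; by Fermat, exponent reduces to 66 mod 42 = 24; 42^24 ≡ 1 (mod 43).
Mod 37: 18360 ≡ 8; by Fermat, exponent reduces to 66 mod 36 = 30; 8^30 ≡ 36 (mod 37).
Combine by CRT: x ≡ 7 (mod 19), x ≡ 1 (mod 43), x ≡ 36 (mod 37) ⇒ x ≡ 11654 (mod 30229).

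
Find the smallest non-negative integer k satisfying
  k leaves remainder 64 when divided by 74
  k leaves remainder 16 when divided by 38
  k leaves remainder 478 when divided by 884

Combine the congruences pairwise.
gcd(74, 38) = 2 and 2 | (16 − 64), so the pair is consistent; merging gives k ≡ 434 (mod 1406), where 1406 = lcm(74, 38).
gcd(1406, 884) = 2 and 2 | (478 − 434), so the pair is consistent; merging gives k ≡ 141034 (mod 621452), where 621452 = lcm(1406, 884).
The solution is unique modulo lcm(74, 38, 884) = 621452.

141034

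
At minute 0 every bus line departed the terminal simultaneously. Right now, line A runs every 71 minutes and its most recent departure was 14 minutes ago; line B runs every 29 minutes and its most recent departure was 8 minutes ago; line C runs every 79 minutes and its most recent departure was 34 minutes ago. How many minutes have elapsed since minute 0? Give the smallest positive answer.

The moduli are pairwise coprime; N = 71·29·79 = 162661.
N/71 = 2291; 2291 ≡ 19 (mod 71); 19·15 ≡ 1, so inverse 15.
N/29 = 5609; 5609 ≡ 12 (mod 29); 12·17 ≡ 1, so inverse 17.
N/79 = 2059; 2059 ≡ 5 (mod 79); 5·16 ≡ 1, so inverse 16.
t ≡ 14·2291·15 + 8·5609·17 + 34·2059·16 = 2364030.
2364030 mod 162661 = 86776.

86776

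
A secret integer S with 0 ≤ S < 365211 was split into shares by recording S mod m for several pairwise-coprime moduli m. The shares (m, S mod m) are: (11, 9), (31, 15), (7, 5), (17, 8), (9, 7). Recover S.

157309

The moduli are pairwise coprime; N = 11·31·7·17·9 = 365211.
N/11 = 33201; 33201 ≡ 3 (mod 11); 3·4 ≡ 1, so inverse 4.
N/31 = 11781; 11781 ≡ 1 (mod 31), inverse 1.
N/7 = 52173; 52173 ≡ 2 (mod 7); 2·4 ≡ 1, so inverse 4.
N/17 = 21483; 21483 ≡ 12 (mod 17); 12·10 ≡ 1, so inverse 10.
N/9 = 40579; 40579 ≡ 7 (mod 9); 7·4 ≡ 1, so inverse 4.
S ≡ 9·33201·4 + 15·11781·1 + 5·52173·4 + 8·21483·10 + 7·40579·4 = 5270263.
5270263 mod 365211 = 157309.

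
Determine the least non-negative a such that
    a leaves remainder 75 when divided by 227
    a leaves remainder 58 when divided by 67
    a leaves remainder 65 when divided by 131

480180

The moduli are pairwise coprime; N = 227·67·131 = 1992379.
N/227 = 8777; 8777 ≡ 151 (mod 227); 151·224 ≡ 1, so inverse 224.
N/67 = 29737; 29737 ≡ 56 (mod 67); 56·6 ≡ 1, so inverse 6.
N/131 = 15209; 15209 ≡ 13 (mod 131); 13·121 ≡ 1, so inverse 121.
a ≡ 75·8777·224 + 58·29737·6 + 65·15209·121 = 277420861.
277420861 mod 1992379 = 480180.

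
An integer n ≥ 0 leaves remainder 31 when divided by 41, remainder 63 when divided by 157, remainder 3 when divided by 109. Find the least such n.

The moduli are pairwise coprime; M = 41·157·109 = 701633.
M/41 = 17113; 17113 ≡ 16 (mod 41); 16·18 ≡ 1, so inverse 18.
M/157 = 4469; 4469 ≡ 73 (mod 157); 73·114 ≡ 1, so inverse 114.
M/109 = 6437; 6437 ≡ 6 (mod 109); 6·91 ≡ 1, so inverse 91.
n ≡ 31·17113·18 + 63·4469·114 + 3·6437·91 = 43402713.
43402713 mod 701633 = 603100.

603100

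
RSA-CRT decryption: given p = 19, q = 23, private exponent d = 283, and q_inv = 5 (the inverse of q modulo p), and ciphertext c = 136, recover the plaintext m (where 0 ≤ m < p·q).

d_p = d mod (p−1) = 283 mod 18 = 13; d_q = d mod (q−1) = 19.
m₁ = c^(d_p) mod p: c ≡ 3 (mod 19), and 3^13 mod 19 = 14.
m₂ = c^(d_q) mod q: c ≡ 21 (mod 23), and 21^19 mod 23 = 20.
h = q_inv·(m₁ − m₂) mod p = 5·(14 − 20) mod 19 = 8.
m = m₂ + h·q = 20 + 8·23 = 204.

204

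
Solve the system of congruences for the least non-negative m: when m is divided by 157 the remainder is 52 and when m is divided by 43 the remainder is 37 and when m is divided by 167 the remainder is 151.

From m ≡ 52 (mod 157) write m = 52 + 157t. Substituting into m ≡ 37 (mod 43) gives 157t ≡ 28 (mod 43), and since 28⁻¹ ≡ 20 (mod 43), t ≡ 1. Hence m ≡ 52 + 157·1 = 209 (mod 6751).
From m ≡ 209 (mod 6751) write m = 209 + 6751t. Substituting into m ≡ 151 (mod 167) gives 6751t ≡ 109 (mod 167), and since 71⁻¹ ≡ 40 (mod 167), t ≡ 18. Hence m ≡ 209 + 6751·18 = 121727 (mod 1127417).

121727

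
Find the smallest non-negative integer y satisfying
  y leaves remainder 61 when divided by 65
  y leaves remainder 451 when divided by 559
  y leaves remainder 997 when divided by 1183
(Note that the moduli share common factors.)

Combine the congruences pairwise.
gcd(65, 559) = 13 and 13 | (451 − 61), so the pair is consistent; merging gives y ≡ 451 (mod 2795), where 2795 = lcm(65, 559).
gcd(2795, 1183) = 13 and 13 | (997 − 451), so the pair is consistent; merging gives y ≡ 235231 (mod 254345), where 254345 = lcm(2795, 1183).
The solution is unique modulo lcm(65, 559, 1183) = 254345.

235231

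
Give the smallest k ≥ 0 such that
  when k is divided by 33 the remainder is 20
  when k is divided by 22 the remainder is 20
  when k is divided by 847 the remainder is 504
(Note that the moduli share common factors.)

2198

gcd(33, 22) = 11 and 11 | (20 − 20), so the pair is consistent; merging gives k ≡ 20 (mod 66), where 66 = lcm(33, 22).
gcd(66, 847) = 11 and 11 | (504 − 20), so the pair is consistent; merging gives k ≡ 2198 (mod 5082), where 5082 = lcm(66, 847).
The solution is unique modulo lcm(33, 22, 847) = 5082.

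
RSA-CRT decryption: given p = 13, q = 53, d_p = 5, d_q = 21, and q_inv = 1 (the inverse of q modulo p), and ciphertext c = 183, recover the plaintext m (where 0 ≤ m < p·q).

m₁ = c^(d_p) mod p: c ≡ 1 (mod 13), and 1^5 mod 13 = 1.
m₂ = c^(d_q) mod q: c ≡ 24 (mod 53), and 24^21 mod 53 = 16.
h = q_inv·(m₁ − m₂) mod p = 1·(1 − 16) mod 13 = 11.
m = m₂ + h·q = 16 + 11·53 = 599.

599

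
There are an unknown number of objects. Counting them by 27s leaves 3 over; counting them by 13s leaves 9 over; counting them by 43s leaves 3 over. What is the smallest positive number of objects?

9291

Combine the congruences pairwise.
From N ≡ 3 (mod 27) write N = 3 + 27t. Substituting into N ≡ 9 (mod 13) gives 27t ≡ 6 (mod 13), and since 1⁻¹ ≡ 1 (mod 13), t ≡ 6. Hence N ≡ 3 + 27·6 = 165 (mod 351).
From N ≡ 165 (mod 351) write N = 165 + 351t. Substituting into N ≡ 3 (mod 43) gives 351t ≡ 10 (mod 43), and since 7⁻¹ ≡ 37 (mod 43), t ≡ 26. Hence N ≡ 165 + 351·26 = 9291 (mod 15093).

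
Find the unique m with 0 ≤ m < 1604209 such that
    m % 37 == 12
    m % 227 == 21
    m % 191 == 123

The moduli are pairwise coprime; N = 37·227·191 = 1604209.
N/37 = 43357; 43357 ≡ 30 (mod 37); 30·21 ≡ 1, so inverse 21.
N/227 = 7067; 7067 ≡ 30 (mod 227); 30·53 ≡ 1, so inverse 53.
N/191 = 8399; 8399 ≡ 186 (mod 191); 186·38 ≡ 1, so inverse 38.
m ≡ 12·43357·21 + 21·7067·53 + 123·8399·38 = 58048461.
58048461 mod 1604209 = 296937.

296937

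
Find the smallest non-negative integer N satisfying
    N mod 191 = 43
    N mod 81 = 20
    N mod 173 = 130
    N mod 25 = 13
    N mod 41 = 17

The moduli are pairwise coprime; M = 191·81·173·25·41 = 2743395075.
M/191 = 14363325; 14363325 ≡ 125 (mod 191); 125·136 ≡ 1, so inverse 136.
M/81 = 33869075; 33869075 ≡ 59 (mod 81); 59·11 ≡ 1, so inverse 11.
M/173 = 15857775; 15857775 ≡ 76 (mod 173); 76·107 ≡ 1, so inverse 107.
M/25 = 109735803; 109735803 ≡ 3 (mod 25); 3·17 ≡ 1, so inverse 17.
M/41 = 66912075; 66912075 ≡ 34 (mod 41); 34·35 ≡ 1, so inverse 35.
N ≡ 43·14363325·136 + 20·33869075·11 + 130·15857775·107 + 13·109735803·17 + 17·66912075·35 = 376093868438.
376093868438 mod 2743395075 = 248743163.

248743163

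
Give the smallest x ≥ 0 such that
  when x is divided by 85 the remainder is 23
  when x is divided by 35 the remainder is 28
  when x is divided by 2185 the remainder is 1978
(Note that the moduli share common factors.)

39123

Combine the congruences pairwise.
gcd(85, 35) = 5 and 5 | (28 − 23), so the pair is consistent; merging gives x ≡ 448 (mod 595), where 595 = lcm(85, 35).
gcd(595, 2185) = 5 and 5 | (1978 − 448), so the pair is consistent; merging gives x ≡ 39123 (mod 260015), where 260015 = lcm(595, 2185).
The solution is unique modulo lcm(85, 35, 2185) = 260015.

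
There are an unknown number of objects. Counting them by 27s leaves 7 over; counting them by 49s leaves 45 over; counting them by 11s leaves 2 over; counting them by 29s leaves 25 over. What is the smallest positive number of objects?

Combine the congruences pairwise.
From N ≡ 7 (mod 27) write N = 7 + 27t. Substituting into N ≡ 45 (mod 49) gives 27t ≡ 38 (mod 49), and since 27⁻¹ ≡ 20 (mod 49), t ≡ 25. Hence N ≡ 7 + 27·25 = 682 (mod 1323).
From N ≡ 682 (mod 1323) write N = 682 + 1323t. Substituting into N ≡ 2 (mod 11) gives 1323t ≡ 2 (mod 11), and since 3⁻¹ ≡ 4 (mod 11), t ≡ 8. Hence N ≡ 682 + 1323·8 = 11266 (mod 14553).
From N ≡ 11266 (mod 14553) write N = 11266 + 14553t. Substituting into N ≡ 25 (mod 29) gives 14553t ≡ 11 (mod 29), and since 24⁻¹ ≡ 23 (mod 29), t ≡ 21. Hence N ≡ 11266 + 14553·21 = 316879 (mod 422037).

316879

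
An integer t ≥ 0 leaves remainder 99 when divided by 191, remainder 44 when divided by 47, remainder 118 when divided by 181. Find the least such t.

The moduli are pairwise coprime; N = 191·47·181 = 1624837.
N/191 = 8507; 8507 ≡ 103 (mod 191); 103·102 ≡ 1, so inverse 102.
N/47 = 34571; 34571 ≡ 26 (mod 47); 26·38 ≡ 1, so inverse 38.
N/181 = 8977; 8977 ≡ 108 (mod 181); 108·119 ≡ 1, so inverse 119.
t ≡ 99·8507·102 + 44·34571·38 + 118·8977·119 = 269761432.
269761432 mod 1624837 = 38490.

38490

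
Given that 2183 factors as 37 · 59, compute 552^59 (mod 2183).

Mod 37: 552 ≡ 34; by Fermat, exponent reduces to 59 mod 36 = 23; 34^23 ≡ 16 (mod 37).
Mod 59: 552 ≡ 21; by Fermat, exponent reduces to 59 mod 58 = 1; 21^1 ≡ 21 (mod 59).
Combine by CRT: x ≡ 16 (mod 37), x ≡ 21 (mod 59) ⇒ x ≡ 1496 (mod 2183).

1496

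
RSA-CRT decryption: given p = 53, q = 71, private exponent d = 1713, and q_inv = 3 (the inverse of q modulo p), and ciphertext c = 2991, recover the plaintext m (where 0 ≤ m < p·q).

2620

d_p = d mod (p−1) = 1713 mod 52 = 49; d_q = d mod (q−1) = 33.
m₁ = c^(d_p) mod p: c ≡ 23 (mod 53), and 23^49 mod 53 = 23.
m₂ = c^(d_q) mod q: c ≡ 9 (mod 71), and 9^33 mod 71 = 64.
h = q_inv·(m₁ − m₂) mod p = 3·(23 − 64) mod 53 = 36.
m = m₂ + h·q = 64 + 36·71 = 2620.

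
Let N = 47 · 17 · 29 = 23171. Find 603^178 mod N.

6048

Mod 47: 603 ≡ 39; by Fermat, exponent reduces to 178 mod 46 = 40; 39^40 ≡ 32 (mod 47).
Mod 17: 603 ≡ 8; by Fermat, exponent reduces to 178 mod 16 = 2; 8^2 ≡ 13 (mod 17).
Mod 29: 603 ≡ 23; by Fermat, exponent reduces to 178 mod 28 = 10; 23^10 ≡ 16 (mod 29).
Combine by CRT: x ≡ 32 (mod 47), x ≡ 13 (mod 17), x ≡ 16 (mod 29) ⇒ x ≡ 6048 (mod 23171).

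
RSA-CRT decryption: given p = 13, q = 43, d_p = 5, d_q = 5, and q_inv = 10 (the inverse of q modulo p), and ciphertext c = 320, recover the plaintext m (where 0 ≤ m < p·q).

m₁ = c^(d_p) mod p: c ≡ 8 (mod 13), and 8^5 mod 13 = 8.
m₂ = c^(d_q) mod q: c ≡ 19 (mod 43), and 19^5 mod 43 = 30.
h = q_inv·(m₁ − m₂) mod p = 10·(8 − 30) mod 13 = 1.
m = m₂ + h·q = 30 + 1·43 = 73.

73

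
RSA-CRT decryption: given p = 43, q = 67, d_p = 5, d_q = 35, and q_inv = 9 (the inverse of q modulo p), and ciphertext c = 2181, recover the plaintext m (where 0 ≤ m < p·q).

m₁ = c^(d_p) mod p: c ≡ 31 (mod 43), and 31^5 mod 43 = 9.
m₂ = c^(d_q) mod q: c ≡ 37 (mod 67), and 37^35 mod 67 = 29.
h = q_inv·(m₁ − m₂) mod p = 9·(9 − 29) mod 43 = 35.
m = m₂ + h·q = 29 + 35·67 = 2374.

2374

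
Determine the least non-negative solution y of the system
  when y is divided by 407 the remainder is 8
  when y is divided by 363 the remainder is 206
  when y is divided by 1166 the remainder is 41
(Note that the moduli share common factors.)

Combine the congruences pairwise.
gcd(407, 363) = 11 and 11 | (206 − 8), so the pair is consistent; merging gives y ≡ 8555 (mod 13431), where 13431 = lcm(407, 363).
gcd(13431, 1166) = 11 and 11 | (41 − 8555), so the pair is consistent; merging gives y ≡ 1217345 (mod 1423686), where 1423686 = lcm(13431, 1166).
The solution is unique modulo lcm(407, 363, 1166) = 1423686.

1217345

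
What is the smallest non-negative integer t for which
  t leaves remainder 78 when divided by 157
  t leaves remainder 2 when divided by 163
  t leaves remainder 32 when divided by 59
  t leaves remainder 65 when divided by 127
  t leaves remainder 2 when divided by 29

1810752984

The moduli are pairwise coprime; N = 157·163·59·127·29 = 5560847527.
N/157 = 35419411; 35419411 ≡ 54 (mod 157); 54·32 ≡ 1, so inverse 32.
N/163 = 34115629; 34115629 ≡ 55 (mod 163); 55·83 ≡ 1, so inverse 83.
N/59 = 94251653; 94251653 ≡ 38 (mod 59); 38·14 ≡ 1, so inverse 14.
N/127 = 43786201; 43786201 ≡ 30 (mod 127); 30·72 ≡ 1, so inverse 72.
N/29 = 191753363; 191753363 ≡ 27 (mod 29); 27·14 ≡ 1, so inverse 14.
t ≡ 78·35419411·32 + 2·34115629·83 + 32·94251653·14 + 65·43786201·72 + 2·191753363·14 = 346583299658.
346583299658 mod 5560847527 = 1810752984.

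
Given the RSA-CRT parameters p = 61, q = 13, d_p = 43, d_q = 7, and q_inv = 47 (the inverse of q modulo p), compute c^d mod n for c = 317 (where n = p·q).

86

m₁ = c^(d_p) mod p: c ≡ 12 (mod 61), and 12^43 mod 61 = 25.
m₂ = c^(d_q) mod q: c ≡ 5 (mod 13), and 5^7 mod 13 = 8.
h = q_inv·(m₁ − m₂) mod p = 47·(25 − 8) mod 61 = 6.
m = m₂ + h·q = 8 + 6·13 = 86.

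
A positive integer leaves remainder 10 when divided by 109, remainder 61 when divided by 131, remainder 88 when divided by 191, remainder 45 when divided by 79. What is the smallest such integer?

87297020

The moduli are pairwise coprime; N = 109·131·191·79 = 215455831.
N/109 = 1976659; 1976659 ≡ 53 (mod 109); 53·72 ≡ 1, so inverse 72.
N/131 = 1644701; 1644701 ≡ 127 (mod 131); 127·98 ≡ 1, so inverse 98.
N/191 = 1128041; 1128041 ≡ 186 (mod 191); 186·38 ≡ 1, so inverse 38.
N/79 = 2727289; 2727289 ≡ 51 (mod 79); 51·31 ≡ 1, so inverse 31.
x ≡ 10·1976659·72 + 61·1644701·98 + 88·1128041·38 + 45·2727289·31 = 18831954317.
18831954317 mod 215455831 = 87297020.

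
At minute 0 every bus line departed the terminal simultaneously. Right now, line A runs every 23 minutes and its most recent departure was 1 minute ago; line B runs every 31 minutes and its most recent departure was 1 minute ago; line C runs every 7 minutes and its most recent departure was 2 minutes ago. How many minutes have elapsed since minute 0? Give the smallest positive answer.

Combine the congruences pairwise.
From t ≡ 1 (mod 23) write t = 1 + 23s. Substituting into t ≡ 1 (mod 31) gives 23s ≡ 0 (mod 31), and since 23⁻¹ ≡ 27 (mod 31), s ≡ 0. Hence t ≡ 1 + 23·0 = 1 (mod 713).
From t ≡ 1 (mod 713) write t = 1 + 713s. Substituting into t ≡ 2 (mod 7) gives 713s ≡ 1 (mod 7), and since 6⁻¹ ≡ 6 (mod 7), s ≡ 6. Hence t ≡ 1 + 713·6 = 4279 (mod 4991).

4279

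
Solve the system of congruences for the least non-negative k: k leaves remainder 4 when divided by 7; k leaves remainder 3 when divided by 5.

From k ≡ 4 (mod 7) write k = 4 + 7t. Substituting into k ≡ 3 (mod 5) gives 7t ≡ 4 (mod 5), and since 2⁻¹ ≡ 3 (mod 5), t ≡ 2. Hence k ≡ 4 + 7·2 = 18 (mod 35).

18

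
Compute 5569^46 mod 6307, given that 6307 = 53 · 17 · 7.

2643

Mod 53: 5569 ≡ 4; 4^46 ≡ 46 (mod 53).
Mod 17: 5569 ≡ 10; by Fermat, exponent reduces to 46 mod 16 = 14; 10^14 ≡ 8 (mod 17).
Mod 7: 5569 ≡ 4; by Fermat, exponent reduces to 46 mod 6 = 4; 4^4 ≡ 4 (mod 7).
Combine by CRT: x ≡ 46 (mod 53), x ≡ 8 (mod 17), x ≡ 4 (mod 7) ⇒ x ≡ 2643 (mod 6307).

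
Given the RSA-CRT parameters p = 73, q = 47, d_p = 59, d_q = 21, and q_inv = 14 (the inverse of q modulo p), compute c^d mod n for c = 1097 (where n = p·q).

m₁ = c^(d_p) mod p: c ≡ 2 (mod 73), and 2^59 mod 73 = 32.
m₂ = c^(d_q) mod q: c ≡ 16 (mod 47), and 16^21 mod 47 = 9.
h = q_inv·(m₁ − m₂) mod p = 14·(32 − 9) mod 73 = 30.
m = m₂ + h·q = 9 + 30·47 = 1419.

1419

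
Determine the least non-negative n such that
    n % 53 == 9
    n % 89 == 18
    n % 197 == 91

The moduli are pairwise coprime; M = 53·89·197 = 929249.
M/53 = 17533; 17533 ≡ 43 (mod 53); 43·37 ≡ 1, so inverse 37.
M/89 = 10441; 10441 ≡ 28 (mod 89); 28·35 ≡ 1, so inverse 35.
M/197 = 4717; 4717 ≡ 186 (mod 197); 186·179 ≡ 1, so inverse 179.
n ≡ 9·17533·37 + 18·10441·35 + 91·4717·179 = 89251532.
89251532 mod 929249 = 43628.

43628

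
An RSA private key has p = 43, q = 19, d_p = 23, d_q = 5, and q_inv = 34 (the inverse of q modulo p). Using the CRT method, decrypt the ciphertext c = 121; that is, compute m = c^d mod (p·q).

752

m₁ = c^(d_p) mod p: c ≡ 35 (mod 43), and 35^23 mod 43 = 21.
m₂ = c^(d_q) mod q: c ≡ 7 (mod 19), and 7^5 mod 19 = 11.
h = q_inv·(m₁ − m₂) mod p = 34·(21 − 11) mod 43 = 39.
m = m₂ + h·q = 11 + 39·19 = 752.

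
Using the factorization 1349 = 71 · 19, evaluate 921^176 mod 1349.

73

Mod 71: 921 ≡ 69; by Fermat, exponent reduces to 176 mod 70 = 36; 69^36 ≡ 2 (mod 71).
Mod 19: 921 ≡ 9; by Fermat, exponent reduces to 176 mod 18 = 14; 9^14 ≡ 16 (mod 19).
Combine by CRT: x ≡ 2 (mod 71), x ≡ 16 (mod 19) ⇒ x ≡ 73 (mod 1349).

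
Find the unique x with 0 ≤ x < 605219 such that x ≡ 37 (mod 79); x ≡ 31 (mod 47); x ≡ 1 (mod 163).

81012

From x ≡ 37 (mod 79) write x = 37 + 79t. Substituting into x ≡ 31 (mod 47) gives 79t ≡ 41 (mod 47), and since 32⁻¹ ≡ 25 (mod 47), t ≡ 38. Hence x ≡ 37 + 79·38 = 3039 (mod 3713).
From x ≡ 3039 (mod 3713) write x = 3039 + 3713t. Substituting into x ≡ 1 (mod 163) gives 3713t ≡ 59 (mod 163), and since 127⁻¹ ≡ 86 (mod 163), t ≡ 21. Hence x ≡ 3039 + 3713·21 = 81012 (mod 605219).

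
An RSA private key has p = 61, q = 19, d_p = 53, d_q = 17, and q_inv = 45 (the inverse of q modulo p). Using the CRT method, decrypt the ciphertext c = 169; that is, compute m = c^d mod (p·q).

m₁ = c^(d_p) mod p: c ≡ 47 (mod 61), and 47^53 mod 61 = 13.
m₂ = c^(d_q) mod q: c ≡ 17 (mod 19), and 17^17 mod 19 = 9.
h = q_inv·(m₁ − m₂) mod p = 45·(13 − 9) mod 61 = 58.
m = m₂ + h·q = 9 + 58·19 = 1111.

1111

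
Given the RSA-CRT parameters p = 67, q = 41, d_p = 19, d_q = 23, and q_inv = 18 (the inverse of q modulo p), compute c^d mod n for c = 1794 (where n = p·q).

m₁ = c^(d_p) mod p: c ≡ 52 (mod 67), and 52^19 mod 67 = 8.
m₂ = c^(d_q) mod q: c ≡ 31 (mod 41), and 31^23 mod 41 = 25.
h = q_inv·(m₁ − m₂) mod p = 18·(8 − 25) mod 67 = 29.
m = m₂ + h·q = 25 + 29·41 = 1214.

1214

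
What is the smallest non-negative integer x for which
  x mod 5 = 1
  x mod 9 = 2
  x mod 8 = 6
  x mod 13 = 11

1766

From x ≡ 1 (mod 5) write x = 1 + 5t. Substituting into x ≡ 2 (mod 9) gives 5t ≡ 1 (mod 9), and since 5⁻¹ ≡ 2 (mod 9), t ≡ 2. Hence x ≡ 1 + 5·2 = 11 (mod 45).
From x ≡ 11 (mod 45) write x = 11 + 45t. Substituting into x ≡ 6 (mod 8) gives 45t ≡ 3 (mod 8), and since 5⁻¹ ≡ 5 (mod 8), t ≡ 7. Hence x ≡ 11 + 45·7 = 326 (mod 360).
From x ≡ 326 (mod 360) write x = 326 + 360t. Substituting into x ≡ 11 (mod 13) gives 360t ≡ 10 (mod 13), and since 9⁻¹ ≡ 3 (mod 13), t ≡ 4. Hence x ≡ 326 + 360·4 = 1766 (mod 4680).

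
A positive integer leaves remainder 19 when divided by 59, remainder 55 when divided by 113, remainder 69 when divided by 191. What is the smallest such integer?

The moduli are pairwise coprime; N = 59·113·191 = 1273397.
N/59 = 21583; 21583 ≡ 48 (mod 59); 48·16 ≡ 1, so inverse 16.
N/113 = 11269; 11269 ≡ 82 (mod 113); 82·51 ≡ 1, so inverse 51.
N/191 = 6667; 6667 ≡ 173 (mod 191); 173·53 ≡ 1, so inverse 53.
k ≡ 19·21583·16 + 55·11269·51 + 69·6667·53 = 62551996.
62551996 mod 1273397 = 155543.

155543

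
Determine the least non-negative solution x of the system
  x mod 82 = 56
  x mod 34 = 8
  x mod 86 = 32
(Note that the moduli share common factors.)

11126

Combine the congruences pairwise.
gcd(82, 34) = 2 and 2 | (8 − 56), so the pair is consistent; merging gives x ≡ 1368 (mod 1394), where 1394 = lcm(82, 34).
gcd(1394, 86) = 2 and 2 | (32 − 1368), so the pair is consistent; merging gives x ≡ 11126 (mod 59942), where 59942 = lcm(1394, 86).
The solution is unique modulo lcm(82, 34, 86) = 59942.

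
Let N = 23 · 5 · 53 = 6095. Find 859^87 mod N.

5569

Mod 23: 859 ≡ 8; by Fermat, exponent reduces to 87 mod 22 = 21; 8^21 ≡ 3 (mod 23).
Mod 5: 859 ≡ 4; by Fermat, exponent reduces to 87 mod 4 = 3; 4^3 ≡ 4 (mod 5).
Mod 53: 859 ≡ 11; by Fermat, exponent reduces to 87 mod 52 = 35; 11^35 ≡ 4 (mod 53).
Combine by CRT: x ≡ 3 (mod 23), x ≡ 4 (mod 5), x ≡ 4 (mod 53) ⇒ x ≡ 5569 (mod 6095).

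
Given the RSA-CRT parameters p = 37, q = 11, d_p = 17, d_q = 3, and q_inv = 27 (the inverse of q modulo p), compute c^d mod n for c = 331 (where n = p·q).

56

m₁ = c^(d_p) mod p: c ≡ 35 (mod 37), and 35^17 mod 37 = 19.
m₂ = c^(d_q) mod q: c ≡ 1 (mod 11), and 1^3 mod 11 = 1.
h = q_inv·(m₁ − m₂) mod p = 27·(19 − 1) mod 37 = 5.
m = m₂ + h·q = 1 + 5·11 = 56.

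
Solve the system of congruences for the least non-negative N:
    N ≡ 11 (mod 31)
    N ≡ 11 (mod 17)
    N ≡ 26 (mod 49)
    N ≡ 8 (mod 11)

134923

From N ≡ 11 (mod 31) write N = 11 + 31t. Substituting into N ≡ 11 (mod 17) gives 31t ≡ 0 (mod 17), and since 14⁻¹ ≡ 11 (mod 17), t ≡ 0. Hence N ≡ 11 + 31·0 = 11 (mod 527).
From N ≡ 11 (mod 527) write N = 11 + 527t. Substituting into N ≡ 26 (mod 49) gives 527t ≡ 15 (mod 49), and since 37⁻¹ ≡ 4 (mod 49), t ≡ 11. Hence N ≡ 11 + 527·11 = 5808 (mod 25823).
From N ≡ 5808 (mod 25823) write N = 5808 + 25823t. Substituting into N ≡ 8 (mod 11) gives 25823t ≡ 8 (mod 11), and since 6⁻¹ ≡ 2 (mod 11), t ≡ 5. Hence N ≡ 5808 + 25823·5 = 134923 (mod 284053).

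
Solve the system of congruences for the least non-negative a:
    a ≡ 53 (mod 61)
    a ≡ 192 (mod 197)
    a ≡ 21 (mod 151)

920970

The moduli are pairwise coprime; N = 61·197·151 = 1814567.
N/61 = 29747; 29747 ≡ 40 (mod 61); 40·29 ≡ 1, so inverse 29.
N/197 = 9211; 9211 ≡ 149 (mod 197); 149·119 ≡ 1, so inverse 119.
N/151 = 12017; 12017 ≡ 88 (mod 151); 88·139 ≡ 1, so inverse 139.
a ≡ 53·29747·29 + 192·9211·119 + 21·12017·139 = 291251690.
291251690 mod 1814567 = 920970.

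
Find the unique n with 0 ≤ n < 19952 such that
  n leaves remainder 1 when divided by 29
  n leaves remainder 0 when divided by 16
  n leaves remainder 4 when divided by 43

7744

The moduli are pairwise coprime; M = 29·16·43 = 19952.
M/29 = 688; 688 ≡ 21 (mod 29); 21·18 ≡ 1, so inverse 18.
M/16 = 1247; 1247 ≡ 15 (mod 16); 15·15 ≡ 1, so inverse 15.
M/43 = 464; 464 ≡ 34 (mod 43); 34·19 ≡ 1, so inverse 19.
n ≡ 1·688·18 + 0·1247·15 + 4·464·19 = 47648.
47648 mod 19952 = 7744.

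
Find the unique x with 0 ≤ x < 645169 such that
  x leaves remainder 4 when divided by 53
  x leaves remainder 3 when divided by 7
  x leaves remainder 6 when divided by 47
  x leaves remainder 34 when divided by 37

215078

The moduli are pairwise coprime; N = 53·7·47·37 = 645169.
N/53 = 12173; 12173 ≡ 36 (mod 53); 36·28 ≡ 1, so inverse 28.
N/7 = 92167; 92167 ≡ 5 (mod 7); 5·3 ≡ 1, so inverse 3.
N/47 = 13727; 13727 ≡ 3 (mod 47); 3·16 ≡ 1, so inverse 16.
N/37 = 17437; 17437 ≡ 10 (mod 37); 10·26 ≡ 1, so inverse 26.
x ≡ 4·12173·28 + 3·92167·3 + 6·13727·16 + 34·17437·26 = 18924979.
18924979 mod 645169 = 215078.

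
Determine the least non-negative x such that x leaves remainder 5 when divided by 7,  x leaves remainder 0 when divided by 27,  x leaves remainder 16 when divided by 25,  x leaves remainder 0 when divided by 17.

The moduli are pairwise coprime; N = 7·27·25·17 = 80325.
N/7 = 11475; 11475 ≡ 2 (mod 7); 2·4 ≡ 1, so inverse 4.
N/27 = 2975; 2975 ≡ 5 (mod 27); 5·11 ≡ 1, so inverse 11.
N/25 = 3213; 3213 ≡ 13 (mod 25); 13·2 ≡ 1, so inverse 2.
N/17 = 4725; 4725 ≡ 16 (mod 17); 16·16 ≡ 1, so inverse 16.
x ≡ 5·11475·4 + 0·2975·11 + 16·3213·2 + 0·4725·16 = 332316.
332316 mod 80325 = 11016.

11016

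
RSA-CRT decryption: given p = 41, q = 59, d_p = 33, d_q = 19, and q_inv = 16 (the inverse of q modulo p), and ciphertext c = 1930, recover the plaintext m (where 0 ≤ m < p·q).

290

m₁ = c^(d_p) mod p: c ≡ 3 (mod 41), and 3^33 mod 41 = 3.
m₂ = c^(d_q) mod q: c ≡ 42 (mod 59), and 42^19 mod 59 = 54.
h = q_inv·(m₁ − m₂) mod p = 16·(3 − 54) mod 41 = 4.
m = m₂ + h·q = 54 + 4·59 = 290.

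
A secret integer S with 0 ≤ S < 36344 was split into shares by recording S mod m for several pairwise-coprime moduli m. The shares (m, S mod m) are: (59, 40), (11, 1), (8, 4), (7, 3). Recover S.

276

From S ≡ 40 (mod 59) write S = 40 + 59t. Substituting into S ≡ 1 (mod 11) gives 59t ≡ 5 (mod 11), and since 4⁻¹ ≡ 3 (mod 11), t ≡ 4. Hence S ≡ 40 + 59·4 = 276 (mod 649).
From S ≡ 276 (mod 649) write S = 276 + 649t. Substituting into S ≡ 4 (mod 8) gives 649t ≡ 0 (mod 8), and since 1⁻¹ ≡ 1 (mod 8), t ≡ 0. Hence S ≡ 276 + 649·0 = 276 (mod 5192).
From S ≡ 276 (mod 5192) write S = 276 + 5192t. Substituting into S ≡ 3 (mod 7) gives 5192t ≡ 0 (mod 7), and since 5⁻¹ ≡ 3 (mod 7), t ≡ 0. Hence S ≡ 276 + 5192·0 = 276 (mod 36344).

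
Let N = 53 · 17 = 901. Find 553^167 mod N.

189

Mod 53: 553 ≡ 23; by Fermat, exponent reduces to 167 mod 52 = 11; 23^11 ≡ 30 (mod 53).
Mod 17: 553 ≡ 9; by Fermat, exponent reduces to 167 mod 16 = 7; 9^7 ≡ 2 (mod 17).
Combine by CRT: x ≡ 30 (mod 53), x ≡ 2 (mod 17) ⇒ x ≡ 189 (mod 901).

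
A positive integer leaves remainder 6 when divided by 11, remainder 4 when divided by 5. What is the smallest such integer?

39

Combine the congruences pairwise.
From a ≡ 6 (mod 11) write a = 6 + 11t. Substituting into a ≡ 4 (mod 5) gives 11t ≡ 3 (mod 5), and since 1⁻¹ ≡ 1 (mod 5), t ≡ 3. Hence a ≡ 6 + 11·3 = 39 (mod 55).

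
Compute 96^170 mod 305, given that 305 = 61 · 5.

Mod 61: 96 ≡ 35; by Fermat, exponent reduces to 170 mod 60 = 50; 35^50 ≡ 48 (mod 61).
Mod 5: 96 ≡ 1; by Fermat, exponent reduces to 170 mod 4 = 2; 1^2 ≡ 1 (mod 5).
Combine by CRT: x ≡ 48 (mod 61), x ≡ 1 (mod 5) ⇒ x ≡ 231 (mod 305).

231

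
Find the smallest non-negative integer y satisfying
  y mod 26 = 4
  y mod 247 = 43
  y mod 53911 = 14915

176648

gcd(26, 247) = 13 and 13 | (43 − 4), so the pair is consistent; merging gives y ≡ 290 (mod 494), where 494 = lcm(26, 247).
gcd(494, 53911) = 13 and 13 | (14915 − 290), so the pair is consistent; merging gives y ≡ 176648 (mod 2048618), where 2048618 = lcm(494, 53911).
The solution is unique modulo lcm(26, 247, 53911) = 2048618.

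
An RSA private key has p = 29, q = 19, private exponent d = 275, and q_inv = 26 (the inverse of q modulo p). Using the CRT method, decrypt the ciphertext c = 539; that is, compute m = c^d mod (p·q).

505

d_p = d mod (p−1) = 275 mod 28 = 23; d_q = d mod (q−1) = 5.
m₁ = c^(d_p) mod p: c ≡ 17 (mod 29), and 17^23 mod 29 = 12.
m₂ = c^(d_q) mod q: c ≡ 7 (mod 19), and 7^5 mod 19 = 11.
h = q_inv·(m₁ − m₂) mod p = 26·(12 − 11) mod 29 = 26.
m = m₂ + h·q = 11 + 26·19 = 505.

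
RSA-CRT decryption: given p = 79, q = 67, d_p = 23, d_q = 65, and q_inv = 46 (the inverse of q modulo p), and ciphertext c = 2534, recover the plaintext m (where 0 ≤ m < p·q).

m₁ = c^(d_p) mod p: c ≡ 6 (mod 79), and 6^23 mod 79 = 35.
m₂ = c^(d_q) mod q: c ≡ 55 (mod 67), and 55^65 mod 67 = 39.
h = q_inv·(m₁ − m₂) mod p = 46·(35 − 39) mod 79 = 53.
m = m₂ + h·q = 39 + 53·67 = 3590.

3590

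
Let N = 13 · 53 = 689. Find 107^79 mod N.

Mod 13: 107 ≡ 3; by Fermat, exponent reduces to 79 mod 12 = 7; 3^7 ≡ 3 (mod 13).
Mod 53: 107 ≡ 1; by Fermat, exponent reduces to 79 mod 52 = 27; 1^27 ≡ 1 (mod 53).
Combine by CRT: x ≡ 3 (mod 13), x ≡ 1 (mod 53) ⇒ x ≡ 107 (mod 689).

107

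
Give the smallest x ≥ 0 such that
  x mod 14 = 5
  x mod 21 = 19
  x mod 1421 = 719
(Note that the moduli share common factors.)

6403

gcd(14, 21) = 7 and 7 | (19 − 5), so the pair is consistent; merging gives x ≡ 19 (mod 42), where 42 = lcm(14, 21).
gcd(42, 1421) = 7 and 7 | (719 − 19), so the pair is consistent; merging gives x ≡ 6403 (mod 8526), where 8526 = lcm(42, 1421).
The solution is unique modulo lcm(14, 21, 1421) = 8526.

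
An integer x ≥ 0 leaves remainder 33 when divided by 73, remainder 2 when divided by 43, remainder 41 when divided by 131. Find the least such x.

From x ≡ 33 (mod 73) write x = 33 + 73t. Substituting into x ≡ 2 (mod 43) gives 73t ≡ 12 (mod 43), and since 30⁻¹ ≡ 33 (mod 43), t ≡ 9. Hence x ≡ 33 + 73·9 = 690 (mod 3139).
From x ≡ 690 (mod 3139) write x = 690 + 3139t. Substituting into x ≡ 41 (mod 131) gives 3139t ≡ 6 (mod 131), and since 126⁻¹ ≡ 26 (mod 131), t ≡ 25. Hence x ≡ 690 + 3139·25 = 79165 (mod 411209).

79165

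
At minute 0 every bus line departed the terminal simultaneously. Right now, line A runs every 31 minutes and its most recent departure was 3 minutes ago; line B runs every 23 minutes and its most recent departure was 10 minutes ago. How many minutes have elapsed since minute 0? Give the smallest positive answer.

654

From t ≡ 3 (mod 31) write t = 3 + 31s. Substituting into t ≡ 10 (mod 23) gives 31s ≡ 7 (mod 23), and since 8⁻¹ ≡ 3 (mod 23), s ≡ 21. Hence t ≡ 3 + 31·21 = 654 (mod 713).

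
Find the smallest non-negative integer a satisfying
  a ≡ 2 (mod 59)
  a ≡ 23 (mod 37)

356

From a ≡ 2 (mod 59) write a = 2 + 59t. Substituting into a ≡ 23 (mod 37) gives 59t ≡ 21 (mod 37), and since 22⁻¹ ≡ 32 (mod 37), t ≡ 6. Hence a ≡ 2 + 59·6 = 356 (mod 2183).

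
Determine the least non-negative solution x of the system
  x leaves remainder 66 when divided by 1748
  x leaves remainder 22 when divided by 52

gcd(1748, 52) = 4 and 4 | (22 − 66), so the pair is consistent; merging gives x ≡ 17546 (mod 22724), where 22724 = lcm(1748, 52).
The solution is unique modulo lcm(1748, 52) = 22724.

17546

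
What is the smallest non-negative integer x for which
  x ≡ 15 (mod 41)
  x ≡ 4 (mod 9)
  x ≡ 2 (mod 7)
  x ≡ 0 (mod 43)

22360

The moduli are pairwise coprime; N = 41·9·7·43 = 111069.
N/41 = 2709; 2709 ≡ 3 (mod 41); 3·14 ≡ 1, so inverse 14.
N/9 = 12341; 12341 ≡ 2 (mod 9); 2·5 ≡ 1, so inverse 5.
N/7 = 15867; 15867 ≡ 5 (mod 7); 5·3 ≡ 1, so inverse 3.
N/43 = 2583; 2583 ≡ 3 (mod 43); 3·29 ≡ 1, so inverse 29.
x ≡ 15·2709·14 + 4·12341·5 + 2·15867·3 + 0·2583·29 = 910912.
910912 mod 111069 = 22360.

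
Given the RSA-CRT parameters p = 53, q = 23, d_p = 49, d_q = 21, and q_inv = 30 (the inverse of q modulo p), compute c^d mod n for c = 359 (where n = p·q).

419

m₁ = c^(d_p) mod p: c ≡ 41 (mod 53), and 41^49 mod 53 = 48.
m₂ = c^(d_q) mod q: c ≡ 14 (mod 23), and 14^21 mod 23 = 5.
h = q_inv·(m₁ − m₂) mod p = 30·(48 − 5) mod 53 = 18.
m = m₂ + h·q = 5 + 18·23 = 419.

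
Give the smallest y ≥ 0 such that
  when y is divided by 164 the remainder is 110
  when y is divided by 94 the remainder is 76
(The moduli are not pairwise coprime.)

3554

Combine the congruences pairwise.
gcd(164, 94) = 2 and 2 | (76 − 110), so the pair is consistent; merging gives y ≡ 3554 (mod 7708), where 7708 = lcm(164, 94).
The solution is unique modulo lcm(164, 94) = 7708.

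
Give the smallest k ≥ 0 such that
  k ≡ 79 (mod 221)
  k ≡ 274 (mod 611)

5162

gcd(221, 611) = 13 and 13 | (274 − 79), so the pair is consistent; merging gives k ≡ 5162 (mod 10387), where 10387 = lcm(221, 611).
The solution is unique modulo lcm(221, 611) = 10387.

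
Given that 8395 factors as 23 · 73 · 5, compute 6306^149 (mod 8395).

6166

Mod 23: 6306 ≡ 4; by Fermat, exponent reduces to 149 mod 22 = 17; 4^17 ≡ 2 (mod 23).
Mod 73: 6306 ≡ 28; by Fermat, exponent reduces to 149 mod 72 = 5; 28^5 ≡ 34 (mod 73).
Mod 5: 6306 ≡ 1; by Fermat, exponent reduces to 149 mod 4 = 1; 1^1 ≡ 1 (mod 5).
Combine by CRT: x ≡ 2 (mod 23), x ≡ 34 (mod 73), x ≡ 1 (mod 5) ⇒ x ≡ 6166 (mod 8395).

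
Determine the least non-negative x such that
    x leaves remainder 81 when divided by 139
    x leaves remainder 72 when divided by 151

From x ≡ 81 (mod 139) write x = 81 + 139t. Substituting into x ≡ 72 (mod 151) gives 139t ≡ 142 (mod 151), and since 139⁻¹ ≡ 88 (mod 151), t ≡ 114. Hence x ≡ 81 + 139·114 = 15927 (mod 20989).

15927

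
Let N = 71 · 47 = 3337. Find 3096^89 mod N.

475

Mod 71: 3096 ≡ 43; by Fermat, exponent reduces to 89 mod 70 = 19; 43^19 ≡ 49 (mod 71).
Mod 47: 3096 ≡ 41; by Fermat, exponent reduces to 89 mod 46 = 43; 41^43 ≡ 5 (mod 47).
Combine by CRT: x ≡ 49 (mod 71), x ≡ 5 (mod 47) ⇒ x ≡ 475 (mod 3337).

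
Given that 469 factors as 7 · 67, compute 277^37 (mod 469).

Mod 7: 277 ≡ 4; by Fermat, exponent reduces to 37 mod 6 = 1; 4^1 ≡ 4 (mod 7).
Mod 67: 277 ≡ 9; 9^37 ≡ 62 (mod 67).
Combine by CRT: x ≡ 4 (mod 7), x ≡ 62 (mod 67) ⇒ x ≡ 263 (mod 469).

263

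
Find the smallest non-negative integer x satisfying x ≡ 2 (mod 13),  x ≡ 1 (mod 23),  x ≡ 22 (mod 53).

12053

The moduli are pairwise coprime; N = 13·23·53 = 15847.
N/13 = 1219; 1219 ≡ 10 (mod 13); 10·4 ≡ 1, so inverse 4.
N/23 = 689; 689 ≡ 22 (mod 23); 22·22 ≡ 1, so inverse 22.
N/53 = 299; 299 ≡ 34 (mod 53); 34·39 ≡ 1, so inverse 39.
x ≡ 2·1219·4 + 1·689·22 + 22·299·39 = 281452.
281452 mod 15847 = 12053.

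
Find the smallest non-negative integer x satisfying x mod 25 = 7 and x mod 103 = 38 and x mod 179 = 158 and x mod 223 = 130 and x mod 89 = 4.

The moduli are pairwise coprime; N = 25·103·179·223·89 = 9147978475.
N/25 = 365919139; 365919139 ≡ 14 (mod 25); 14·9 ≡ 1, so inverse 9.
N/103 = 88815325; 88815325 ≡ 73 (mod 103); 73·24 ≡ 1, so inverse 24.
N/179 = 51106025; 51106025 ≡ 93 (mod 179); 93·77 ≡ 1, so inverse 77.
N/223 = 41022325; 41022325 ≡ 137 (mod 223); 137·70 ≡ 1, so inverse 70.
N/89 = 102786275; 102786275 ≡ 86 (mod 89); 86·59 ≡ 1, so inverse 59.
x ≡ 7·365919139·9 + 38·88815325·24 + 158·51106025·77 + 130·41022325·70 + 4·102786275·59 = 1123369100707.
1123369100707 mod 9147978475 = 7315726757.

7315726757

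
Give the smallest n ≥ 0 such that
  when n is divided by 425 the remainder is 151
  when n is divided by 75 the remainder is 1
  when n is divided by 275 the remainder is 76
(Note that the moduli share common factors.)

11626

gcd(425, 75) = 25 and 25 | (1 − 151), so the pair is consistent; merging gives n ≡ 151 (mod 1275), where 1275 = lcm(425, 75).
gcd(1275, 275) = 25 and 25 | (76 − 151), so the pair is consistent; merging gives n ≡ 11626 (mod 14025), where 14025 = lcm(1275, 275).
The solution is unique modulo lcm(425, 75, 275) = 14025.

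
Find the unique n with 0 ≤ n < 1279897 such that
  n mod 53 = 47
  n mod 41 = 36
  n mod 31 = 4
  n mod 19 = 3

From n ≡ 47 (mod 53) write n = 47 + 53t. Substituting into n ≡ 36 (mod 41) gives 53t ≡ 30 (mod 41), and since 12⁻¹ ≡ 24 (mod 41), t ≡ 23. Hence n ≡ 47 + 53·23 = 1266 (mod 2173).
From n ≡ 1266 (mod 2173) write n = 1266 + 2173t. Substituting into n ≡ 4 (mod 31) gives 2173t ≡ 9 (mod 31), and since 3⁻¹ ≡ 21 (mod 31), t ≡ 3. Hence n ≡ 1266 + 2173·3 = 7785 (mod 67363).
From n ≡ 7785 (mod 67363) write n = 7785 + 67363t. Substituting into n ≡ 3 (mod 19) gives 67363t ≡ 8 (mod 19), and since 8⁻¹ ≡ 12 (mod 19), t ≡ 1. Hence n ≡ 7785 + 67363·1 = 75148 (mod 1279897).

75148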